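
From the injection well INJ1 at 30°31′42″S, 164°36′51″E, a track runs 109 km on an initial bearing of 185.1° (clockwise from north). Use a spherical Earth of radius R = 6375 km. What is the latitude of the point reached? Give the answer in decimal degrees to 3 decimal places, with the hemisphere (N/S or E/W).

INJ1: φ = -30.52833°, λ = +164.61417°
δ = d/R = 109/6375 = 0.017098 rad
φ₂ = arcsin(sin φ₁ cos δ + cos φ₁ sin δ cos θ)
   = arcsin(-0.50796·0.99985 + 0.86138·0.01710·-0.99604) = -31.50406°
λ₂ = λ₁ + atan2(sin θ sin δ cos φ₁, cos δ − sin φ₁ sin φ₂) = 164.51203°

31.504°S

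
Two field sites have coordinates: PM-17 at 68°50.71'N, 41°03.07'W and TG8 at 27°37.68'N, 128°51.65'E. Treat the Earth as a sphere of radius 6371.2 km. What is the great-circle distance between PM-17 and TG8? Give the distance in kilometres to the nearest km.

9256 km

PM-17: φ = +68.84517°, λ = -41.05117°
TG8: φ = +27.62800°, λ = +128.86083°
Δφ = -41.2172°,  Δλ = 169.9120°
a = sin²(Δφ/2) + cos φ₁ cos φ₂ sin²(Δλ/2) = 0.441159
c = 2·arcsin(√a) = 1.452842 rad = 83.2417°
d = R·c = 6371.2 × 1.452842 = 9256.3 km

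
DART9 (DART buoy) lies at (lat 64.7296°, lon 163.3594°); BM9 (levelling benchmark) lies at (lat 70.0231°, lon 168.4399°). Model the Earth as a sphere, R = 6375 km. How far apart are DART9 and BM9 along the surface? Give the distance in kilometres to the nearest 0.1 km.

627.3 km

Δφ = 5.2935°,  Δλ = 5.0805°
a = sin²(Δφ/2) + cos φ₁ cos φ₂ sin²(Δλ/2) = 0.002419
c = 2·arcsin(√a) = 0.098404 rad = 5.6382°
d = R·c = 6375 × 0.098404 = 627.3 km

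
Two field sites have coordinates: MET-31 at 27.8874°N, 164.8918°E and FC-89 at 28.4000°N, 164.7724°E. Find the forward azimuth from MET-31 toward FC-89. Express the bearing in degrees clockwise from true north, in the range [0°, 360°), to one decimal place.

348.4°

Δλ = -0.1194°
y = sin Δλ · cos φ₂ = -0.001833
x = cos φ₁ sin φ₂ − sin φ₁ cos φ₂ cos Δλ = 0.008947
θ = atan2(y, x) = -11.5785° → 348.4215° (mod 360°)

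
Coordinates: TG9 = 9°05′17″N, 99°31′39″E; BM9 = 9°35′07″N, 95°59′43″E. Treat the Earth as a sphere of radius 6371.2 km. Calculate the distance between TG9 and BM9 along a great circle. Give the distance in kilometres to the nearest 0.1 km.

391.5 km

TG9: φ = +9.08806°, λ = +99.52750°
BM9: φ = +9.58528°, λ = +95.99528°
Δφ = 0.4972°,  Δλ = -3.5322°
a = sin²(Δφ/2) + cos φ₁ cos φ₂ sin²(Δλ/2) = 0.000944
c = 2·arcsin(√a) = 0.061448 rad = 3.5207°
d = R·c = 6371.2 × 0.061448 = 391.5 km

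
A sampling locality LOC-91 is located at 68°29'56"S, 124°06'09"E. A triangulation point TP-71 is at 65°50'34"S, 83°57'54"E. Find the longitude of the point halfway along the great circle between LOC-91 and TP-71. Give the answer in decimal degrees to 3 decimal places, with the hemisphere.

102.881°E

LOC-91: φ = -68.49889°, λ = +124.10250°
TP-71: φ = -65.84278°, λ = +83.96500°
Bx = cos φ₂ cos Δλ = 0.312865,  By = cos φ₂ sin Δλ = -0.263807
φₘ = atan2(sin φ₁ + sin φ₂, √((cos φ₁ + Bx)² + By²)) = -68.42217°
λₘ = λ₁ + atan2(By, cos φ₁ + Bx) = 102.88115°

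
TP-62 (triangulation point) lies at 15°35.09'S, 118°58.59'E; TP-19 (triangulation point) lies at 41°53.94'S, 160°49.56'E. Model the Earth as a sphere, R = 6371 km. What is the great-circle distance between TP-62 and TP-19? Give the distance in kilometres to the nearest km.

4946 km

TP-62: φ = -15.58483°, λ = +118.97650°
TP-19: φ = -41.89900°, λ = +160.82600°
Δφ = -26.3142°,  Δλ = 41.8495°
a = sin²(Δφ/2) + cos φ₁ cos φ₂ sin²(Δλ/2) = 0.143260
c = 2·arcsin(√a) = 0.776343 rad = 44.4812°
d = R·c = 6371 × 0.776343 = 4946.1 km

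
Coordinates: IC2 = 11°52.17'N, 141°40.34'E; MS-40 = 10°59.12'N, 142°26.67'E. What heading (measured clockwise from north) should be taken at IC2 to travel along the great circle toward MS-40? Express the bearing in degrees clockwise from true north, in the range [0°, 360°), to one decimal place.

IC2: φ = +11.86950°, λ = +141.67233°
MS-40: φ = +10.98533°, λ = +142.44450°
Δλ = 0.7722°
y = sin Δλ · cos φ₂ = 0.013230
x = cos φ₁ sin φ₂ − sin φ₁ cos φ₂ cos Δλ = -0.015413
θ = atan2(y, x) = 139.3588° → 139.3588° (mod 360°)

139.4°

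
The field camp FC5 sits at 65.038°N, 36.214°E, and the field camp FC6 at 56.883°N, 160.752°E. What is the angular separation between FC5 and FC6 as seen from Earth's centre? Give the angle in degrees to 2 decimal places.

51.05°

Δφ = -8.1550°,  Δλ = 124.5380°
a = sin²(Δφ/2) + cos φ₁ cos φ₂ sin²(Δλ/2) = 0.185702
c = 2·arcsin(√a) = 0.891049 rad = 51.0533°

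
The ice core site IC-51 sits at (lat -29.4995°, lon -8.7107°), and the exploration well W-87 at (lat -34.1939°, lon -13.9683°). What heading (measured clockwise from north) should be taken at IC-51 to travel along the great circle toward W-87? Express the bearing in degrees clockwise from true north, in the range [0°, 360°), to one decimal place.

222.2°

Δλ = -5.2576°
y = sin Δλ · cos φ₂ = -0.075794
x = cos φ₁ sin φ₂ − sin φ₁ cos φ₂ cos Δλ = -0.083555
θ = atan2(y, x) = -137.7883° → 222.2117° (mod 360°)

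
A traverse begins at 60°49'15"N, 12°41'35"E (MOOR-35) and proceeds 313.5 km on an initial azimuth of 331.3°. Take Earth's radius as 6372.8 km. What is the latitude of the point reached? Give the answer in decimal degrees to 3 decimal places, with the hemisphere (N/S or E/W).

MOOR-35: φ = +60.82083°, λ = +12.69306°
δ = d/R = 313.5/6372.8 = 0.049193 rad
φ₂ = arcsin(sin φ₁ cos δ + cos φ₁ sin δ cos θ)
   = arcsin(0.87310·0.99879 + 0.48754·0.04917·0.87715) = 63.26186°
λ₂ = λ₁ + atan2(sin θ sin δ cos φ₁, cos δ − sin φ₁ sin φ₂) = 9.68443°

63.262°N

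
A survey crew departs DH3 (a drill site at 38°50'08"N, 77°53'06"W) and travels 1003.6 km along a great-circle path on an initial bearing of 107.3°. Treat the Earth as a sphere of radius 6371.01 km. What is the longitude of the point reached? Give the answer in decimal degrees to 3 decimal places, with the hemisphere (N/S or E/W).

67.262°W

DH3: φ = +38.83556°, λ = -77.88500°
δ = d/R = 1003.6/6371.01 = 0.157526 rad
φ₂ = arcsin(sin φ₁ cos δ + cos φ₁ sin δ cos θ)
   = arcsin(0.62709·0.98762 + 0.77895·0.15688·-0.29737) = 35.66072°
λ₂ = λ₁ + atan2(sin θ sin δ cos φ₁, cos δ − sin φ₁ sin φ₂) = -67.26197°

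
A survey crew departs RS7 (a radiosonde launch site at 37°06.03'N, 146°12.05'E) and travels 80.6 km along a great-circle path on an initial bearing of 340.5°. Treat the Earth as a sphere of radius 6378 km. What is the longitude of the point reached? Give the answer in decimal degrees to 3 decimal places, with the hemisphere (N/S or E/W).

RS7: φ = +37.10050°, λ = +146.20083°
δ = d/R = 80.6/6378 = 0.012637 rad
φ₂ = arcsin(sin φ₁ cos δ + cos φ₁ sin δ cos θ)
   = arcsin(0.60321·0.99992 + 0.79758·0.01264·0.94264) = 37.78264°
λ₂ = λ₁ + atan2(sin θ sin δ cos φ₁, cos δ − sin φ₁ sin φ₂) = 145.89503°

145.895°E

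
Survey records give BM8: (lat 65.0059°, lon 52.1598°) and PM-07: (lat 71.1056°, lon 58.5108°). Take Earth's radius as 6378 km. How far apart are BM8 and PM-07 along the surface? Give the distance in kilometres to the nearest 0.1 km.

Δφ = 6.0997°,  Δλ = 6.3510°
a = sin²(Δφ/2) + cos φ₁ cos φ₂ sin²(Δλ/2) = 0.003251
c = 2·arcsin(√a) = 0.114090 rad = 6.5369°
d = R·c = 6378 × 0.114090 = 727.7 km

727.7 km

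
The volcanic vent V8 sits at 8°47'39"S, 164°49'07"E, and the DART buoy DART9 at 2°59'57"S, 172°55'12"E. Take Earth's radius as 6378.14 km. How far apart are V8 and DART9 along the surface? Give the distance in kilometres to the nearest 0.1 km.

1104.6 km

V8: φ = -8.79417°, λ = +164.81861°
DART9: φ = -2.99917°, λ = +172.92000°
Δφ = 5.7950°,  Δλ = 8.1014°
a = sin²(Δφ/2) + cos φ₁ cos φ₂ sin²(Δλ/2) = 0.007480
c = 2·arcsin(√a) = 0.173187 rad = 9.9229°
d = R·c = 6378.14 × 0.173187 = 1104.6 km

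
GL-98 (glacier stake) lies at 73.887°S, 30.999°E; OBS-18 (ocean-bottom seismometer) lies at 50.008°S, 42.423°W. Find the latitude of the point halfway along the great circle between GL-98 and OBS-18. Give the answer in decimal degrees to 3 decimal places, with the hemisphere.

65.987°S

Bx = cos φ₂ cos Δλ = 0.183370,  By = cos φ₂ sin Δλ = -0.615966
φₘ = atan2(sin φ₁ + sin φ₂, √((cos φ₁ + Bx)² + By²)) = -65.98695°
λₘ = λ₁ + atan2(By, cos φ₁ + Bx) = -22.19496°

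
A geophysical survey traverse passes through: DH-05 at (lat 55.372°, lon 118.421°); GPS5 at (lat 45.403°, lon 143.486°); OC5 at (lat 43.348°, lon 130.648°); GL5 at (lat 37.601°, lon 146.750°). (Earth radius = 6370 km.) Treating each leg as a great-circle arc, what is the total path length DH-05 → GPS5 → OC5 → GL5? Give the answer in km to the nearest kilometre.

DH-05→GPS5: c = 0.326005 rad, d = 2076.65 km
GPS5→OC5: c = 0.163930 rad, d = 1044.23 km
OC5→GL5: c = 0.235613 rad, d = 1500.86 km
Total = 2076.65 + 1044.23 + 1500.86 = 4621.74 km

4622 km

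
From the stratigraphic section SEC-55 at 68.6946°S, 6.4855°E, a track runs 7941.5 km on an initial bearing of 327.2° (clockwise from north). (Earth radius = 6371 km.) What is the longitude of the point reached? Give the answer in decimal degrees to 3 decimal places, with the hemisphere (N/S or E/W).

δ = d/R = 7941.5/6371 = 1.246508 rad
φ₂ = arcsin(sin φ₁ cos δ + cos φ₁ sin δ cos θ)
   = arcsin(-0.93166·0.31863 + 0.36334·0.94788·0.84057) = -0.42206°
λ₂ = λ₁ + atan2(sin θ sin δ cos φ₁, cos δ − sin φ₁ sin φ₂) = -24.41088°

24.411°W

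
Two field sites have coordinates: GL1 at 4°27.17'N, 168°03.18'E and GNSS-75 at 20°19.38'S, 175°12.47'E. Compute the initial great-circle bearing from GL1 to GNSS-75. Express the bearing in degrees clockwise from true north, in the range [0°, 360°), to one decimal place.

GL1: φ = +4.45283°, λ = +168.05300°
GNSS-75: φ = -20.32300°, λ = +175.20783°
Δλ = 7.1548°
y = sin Δλ · cos φ₂ = 0.116798
x = cos φ₁ sin φ₂ − sin φ₁ cos φ₂ cos Δλ = -0.418502
θ = atan2(y, x) = 164.4064° → 164.4064° (mod 360°)

164.4°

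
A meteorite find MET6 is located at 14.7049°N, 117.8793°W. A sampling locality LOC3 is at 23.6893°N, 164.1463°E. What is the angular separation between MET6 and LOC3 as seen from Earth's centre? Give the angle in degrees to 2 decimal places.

73.35°

Δφ = 8.9844°,  Δλ = -77.9744°
a = sin²(Δφ/2) + cos φ₁ cos φ₂ sin²(Δλ/2) = 0.356735
c = 2·arcsin(√a) = 1.280192 rad = 73.3496°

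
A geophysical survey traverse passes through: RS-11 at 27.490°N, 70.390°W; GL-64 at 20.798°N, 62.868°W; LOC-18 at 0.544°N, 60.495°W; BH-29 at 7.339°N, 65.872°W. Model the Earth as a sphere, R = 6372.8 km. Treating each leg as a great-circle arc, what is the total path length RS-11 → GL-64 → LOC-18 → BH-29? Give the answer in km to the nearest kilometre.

RS-11→GL-64: c = 0.167224 rad, d = 1065.68 km
GL-64→LOC-18: c = 0.355807 rad, d = 2267.49 km
LOC-18→BH-29: c = 0.151062 rad, d = 962.69 km
Total = 1065.68 + 2267.49 + 962.69 = 4295.86 km

4296 km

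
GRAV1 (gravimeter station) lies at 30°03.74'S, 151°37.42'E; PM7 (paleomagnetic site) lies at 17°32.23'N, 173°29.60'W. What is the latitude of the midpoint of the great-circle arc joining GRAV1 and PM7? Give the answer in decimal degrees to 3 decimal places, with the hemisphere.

6.561°S

GRAV1: φ = -30.06233°, λ = +151.62367°
PM7: φ = +17.53717°, λ = -173.49333°
Bx = cos φ₂ cos Δλ = 0.782194,  By = cos φ₂ sin Δλ = 0.545321
φₘ = atan2(sin φ₁ + sin φ₂, √((cos φ₁ + Bx)² + By²)) = -6.56107°
λₘ = λ₁ + atan2(By, cos φ₁ + Bx) = 169.93636°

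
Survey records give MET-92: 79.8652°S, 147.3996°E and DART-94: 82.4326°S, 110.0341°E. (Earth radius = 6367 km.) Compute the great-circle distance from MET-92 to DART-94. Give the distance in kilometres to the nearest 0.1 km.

683.7 km

Δφ = -2.5674°,  Δλ = -37.3655°
a = sin²(Δφ/2) + cos φ₁ cos φ₂ sin²(Δλ/2) = 0.002880
c = 2·arcsin(√a) = 0.107377 rad = 6.1523°
d = R·c = 6367 × 0.107377 = 683.7 km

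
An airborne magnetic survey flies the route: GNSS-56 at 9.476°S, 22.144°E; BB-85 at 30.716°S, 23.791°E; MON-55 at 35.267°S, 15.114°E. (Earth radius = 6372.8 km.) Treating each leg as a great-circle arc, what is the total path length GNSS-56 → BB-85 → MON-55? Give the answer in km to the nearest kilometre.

GNSS-56→BB-85: c = 0.371674 rad, d = 2368.60 km
BB-85→MON-55: c = 0.149718 rad, d = 954.12 km
Total = 2368.60 + 954.12 = 3322.72 km

3323 km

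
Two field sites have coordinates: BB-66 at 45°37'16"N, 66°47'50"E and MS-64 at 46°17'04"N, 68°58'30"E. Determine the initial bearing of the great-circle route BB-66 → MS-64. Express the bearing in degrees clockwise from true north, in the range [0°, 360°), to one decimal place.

BB-66: φ = +45.62111°, λ = +66.79722°
MS-64: φ = +46.28444°, λ = +68.97500°
Δλ = 2.1778°
y = sin Δλ · cos φ₂ = 0.026261
x = cos φ₁ sin φ₂ − sin φ₁ cos φ₂ cos Δλ = 0.011934
θ = atan2(y, x) = 65.5615° → 65.5615° (mod 360°)

65.6°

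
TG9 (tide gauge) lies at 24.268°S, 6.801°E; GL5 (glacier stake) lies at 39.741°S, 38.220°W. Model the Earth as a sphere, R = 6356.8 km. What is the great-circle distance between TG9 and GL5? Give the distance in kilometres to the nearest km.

4514 km

Δφ = -15.4730°,  Δλ = -45.0210°
a = sin²(Δφ/2) + cos φ₁ cos φ₂ sin²(Δλ/2) = 0.120871
c = 2·arcsin(√a) = 0.710159 rad = 40.6891°
d = R·c = 6356.8 × 0.710159 = 4514.3 km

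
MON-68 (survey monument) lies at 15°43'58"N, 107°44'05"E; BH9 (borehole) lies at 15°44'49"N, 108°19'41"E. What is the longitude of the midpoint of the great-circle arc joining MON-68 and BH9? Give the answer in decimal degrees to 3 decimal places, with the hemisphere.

108.031°E

MON-68: φ = +15.73278°, λ = +107.73472°
BH9: φ = +15.74694°, λ = +108.32806°
Bx = cos φ₂ cos Δλ = 0.962418,  By = cos φ₂ sin Δλ = 0.009967
φₘ = atan2(sin φ₁ + sin φ₂, √((cos φ₁ + Bx)² + By²)) = 15.74006°
λₘ = λ₁ + atan2(By, cos φ₁ + Bx) = 108.03138°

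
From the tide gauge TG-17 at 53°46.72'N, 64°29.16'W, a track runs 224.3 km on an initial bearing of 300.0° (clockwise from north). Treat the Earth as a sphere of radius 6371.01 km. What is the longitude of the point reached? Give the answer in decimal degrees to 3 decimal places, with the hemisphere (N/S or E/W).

67.514°W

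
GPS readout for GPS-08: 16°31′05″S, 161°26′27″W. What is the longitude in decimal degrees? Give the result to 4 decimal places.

161.4408°W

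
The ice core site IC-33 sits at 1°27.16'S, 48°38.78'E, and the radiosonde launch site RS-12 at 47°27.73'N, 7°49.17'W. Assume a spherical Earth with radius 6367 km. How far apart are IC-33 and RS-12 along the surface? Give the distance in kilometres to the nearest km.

7693 km

IC-33: φ = -1.45267°, λ = +48.64633°
RS-12: φ = +47.46217°, λ = -7.81950°
Δφ = 48.9148°,  Δλ = -56.4658°
a = sin²(Δφ/2) + cos φ₁ cos φ₂ sin²(Δλ/2) = 0.322656
c = 2·arcsin(√a) = 1.208215 rad = 69.2256°
d = R·c = 6367 × 1.208215 = 7692.7 km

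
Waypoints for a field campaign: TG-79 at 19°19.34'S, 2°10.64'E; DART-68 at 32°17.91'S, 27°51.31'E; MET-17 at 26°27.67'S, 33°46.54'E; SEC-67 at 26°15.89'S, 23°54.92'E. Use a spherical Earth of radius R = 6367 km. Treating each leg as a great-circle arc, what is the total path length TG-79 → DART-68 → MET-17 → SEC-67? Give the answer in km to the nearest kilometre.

4781 km

TG-79: φ = -19.32233°, λ = +2.17733°
DART-68: φ = -32.29850°, λ = +27.85517°
MET-17: φ = -26.46117°, λ = +33.77567°
SEC-67: φ = -26.26483°, λ = +23.91533°
TG-79→DART-68: c = 0.460816 rad, d = 2934.01 km
DART-68→MET-17: c = 0.135911 rad, d = 865.35 km
MET-17→SEC-67: c = 0.154197 rad, d = 981.78 km
Total = 2934.01 + 865.35 + 981.78 = 4781.14 km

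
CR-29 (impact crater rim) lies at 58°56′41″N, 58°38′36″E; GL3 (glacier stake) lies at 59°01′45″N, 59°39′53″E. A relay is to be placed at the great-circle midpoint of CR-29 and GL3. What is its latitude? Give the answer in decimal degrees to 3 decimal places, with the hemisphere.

58.988°N

CR-29: φ = +58.94472°, λ = +58.64333°
GL3: φ = +59.02917°, λ = +59.66472°
Bx = cos φ₂ cos Δλ = 0.514520,  By = cos φ₂ sin Δλ = 0.009173
φₘ = atan2(sin φ₁ + sin φ₂, √((cos φ₁ + Bx)² + By²)) = 58.98795°
λₘ = λ₁ + atan2(By, cos φ₁ + Bx) = 59.15340°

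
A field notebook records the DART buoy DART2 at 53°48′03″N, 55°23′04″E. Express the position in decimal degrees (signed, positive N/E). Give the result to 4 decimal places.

+53.8008°, +55.3844°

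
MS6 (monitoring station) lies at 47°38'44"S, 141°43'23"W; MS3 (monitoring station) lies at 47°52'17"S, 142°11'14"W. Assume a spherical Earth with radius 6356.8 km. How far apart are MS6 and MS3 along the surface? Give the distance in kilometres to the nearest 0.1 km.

42.7 km

MS6: φ = -47.64556°, λ = -141.72306°
MS3: φ = -47.87139°, λ = -142.18722°
Δφ = -0.2258°,  Δλ = -0.4642°
a = sin²(Δφ/2) + cos φ₁ cos φ₂ sin²(Δλ/2) = 0.000011
c = 2·arcsin(√a) = 0.006723 rad = 0.3852°
d = R·c = 6356.8 × 0.006723 = 42.7 km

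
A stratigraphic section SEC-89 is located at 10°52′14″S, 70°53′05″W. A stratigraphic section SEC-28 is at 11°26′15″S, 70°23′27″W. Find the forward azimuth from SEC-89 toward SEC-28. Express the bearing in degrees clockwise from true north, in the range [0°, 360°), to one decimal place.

SEC-89: φ = -10.87056°, λ = -70.88472°
SEC-28: φ = -11.43750°, λ = -70.39083°
Δλ = 0.4939°
y = sin Δλ · cos φ₂ = 0.008449
x = cos φ₁ sin φ₂ − sin φ₁ cos φ₂ cos Δλ = -0.009902
θ = atan2(y, x) = 139.5274° → 139.5274° (mod 360°)

139.5°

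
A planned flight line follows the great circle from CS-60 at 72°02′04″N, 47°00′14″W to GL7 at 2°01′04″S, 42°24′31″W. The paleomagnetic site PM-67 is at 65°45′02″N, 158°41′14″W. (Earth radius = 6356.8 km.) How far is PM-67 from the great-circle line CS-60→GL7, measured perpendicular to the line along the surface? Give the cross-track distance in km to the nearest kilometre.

2238 km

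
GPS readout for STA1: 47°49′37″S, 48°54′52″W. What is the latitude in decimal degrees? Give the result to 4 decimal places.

47.8269°S

47° + 49′/60 + 37″/3600 = 47 + 0.81667 + 0.01028 = 47.8269°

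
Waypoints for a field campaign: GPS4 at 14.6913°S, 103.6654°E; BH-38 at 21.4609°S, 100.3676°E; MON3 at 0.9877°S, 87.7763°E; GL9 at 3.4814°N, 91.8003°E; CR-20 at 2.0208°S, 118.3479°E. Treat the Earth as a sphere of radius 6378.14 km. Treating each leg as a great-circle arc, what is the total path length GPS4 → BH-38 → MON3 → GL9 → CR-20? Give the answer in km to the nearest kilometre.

7174 km

GPS4→BH-38: c = 0.130189 rad, d = 830.36 km
BH-38→MON3: c = 0.416633 rad, d = 2657.35 km
MON3→GL9: c = 0.104937 rad, d = 669.30 km
GL9→CR-20: c = 0.472977 rad, d = 3016.72 km
Total = 830.36 + 2657.35 + 669.30 + 3016.72 = 7173.73 km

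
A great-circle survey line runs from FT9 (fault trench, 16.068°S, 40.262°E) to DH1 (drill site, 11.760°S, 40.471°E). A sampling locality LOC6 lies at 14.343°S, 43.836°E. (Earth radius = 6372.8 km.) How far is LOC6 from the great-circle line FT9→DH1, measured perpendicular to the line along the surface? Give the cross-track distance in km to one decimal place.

δ₁₃ = central angle FT9→LOC6 = 0.067301 rad  (haversine)
θ₁₃ = bearing FT9→LOC6 = 63.905°,  θ₁₂ = bearing FT9→DH1 = 2.722°
dₓₜ = R·arcsin(sin δ₁₃ · sin(θ₁₃ − θ₁₂)) = 6372.8·arcsin(0.06725·sin(61.183°)) = 375.714 km
|dₓₜ| = 375.714 km

375.7 km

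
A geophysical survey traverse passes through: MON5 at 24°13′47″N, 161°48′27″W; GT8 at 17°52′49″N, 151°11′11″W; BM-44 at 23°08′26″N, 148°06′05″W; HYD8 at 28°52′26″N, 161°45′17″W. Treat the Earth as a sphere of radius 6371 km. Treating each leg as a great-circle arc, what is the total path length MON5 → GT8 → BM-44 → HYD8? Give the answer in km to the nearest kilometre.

MON5: φ = +24.22972°, λ = -161.80750°
GT8: φ = +17.88028°, λ = -151.18639°
BM-44: φ = +23.14056°, λ = -148.10139°
HYD8: φ = +28.87389°, λ = -161.75472°
MON5→GT8: c = 0.205313 rad, d = 1308.05 km
GT8→BM-44: c = 0.104735 rad, d = 667.27 km
BM-44→HYD8: c = 0.236162 rad, d = 1504.59 km
Total = 1308.05 + 667.27 + 1504.59 = 3479.90 km

3480 km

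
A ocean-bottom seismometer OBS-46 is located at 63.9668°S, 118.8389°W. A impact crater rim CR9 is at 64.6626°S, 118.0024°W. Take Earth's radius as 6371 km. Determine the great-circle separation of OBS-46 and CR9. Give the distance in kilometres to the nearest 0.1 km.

87.2 km

Δφ = -0.6958°,  Δλ = 0.8365°
a = sin²(Δφ/2) + cos φ₁ cos φ₂ sin²(Δλ/2) = 0.000047
c = 2·arcsin(√a) = 0.013693 rad = 0.7846°
d = R·c = 6371 × 0.013693 = 87.2 km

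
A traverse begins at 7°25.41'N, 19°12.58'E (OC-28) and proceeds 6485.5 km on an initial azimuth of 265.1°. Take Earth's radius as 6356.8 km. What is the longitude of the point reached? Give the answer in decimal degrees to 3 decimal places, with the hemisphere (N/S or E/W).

OC-28: φ = +7.42350°, λ = +19.20967°
δ = d/R = 6485.5/6356.8 = 1.020246 rad
φ₂ = arcsin(sin φ₁ cos δ + cos φ₁ sin δ cos θ)
   = arcsin(0.12920·0.52316 + 0.99162·0.85224·-0.08542) = -0.26312°
λ₂ = λ₁ + atan2(sin θ sin δ cos φ₁, cos δ − sin φ₁ sin φ₂) = -38.90762°

38.908°W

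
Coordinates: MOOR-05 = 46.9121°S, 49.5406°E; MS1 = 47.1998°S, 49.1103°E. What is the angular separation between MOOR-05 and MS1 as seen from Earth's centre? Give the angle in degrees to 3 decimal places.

0.411°

Δφ = -0.2877°,  Δλ = -0.4303°
a = sin²(Δφ/2) + cos φ₁ cos φ₂ sin²(Δλ/2) = 0.000013
c = 2·arcsin(√a) = 0.007169 rad = 0.4107°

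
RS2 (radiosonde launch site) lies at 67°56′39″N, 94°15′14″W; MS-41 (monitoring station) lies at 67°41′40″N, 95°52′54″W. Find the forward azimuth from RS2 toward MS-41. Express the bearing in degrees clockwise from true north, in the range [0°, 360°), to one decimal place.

RS2: φ = +67.94417°, λ = -94.25389°
MS-41: φ = +67.69444°, λ = -95.88167°
Δλ = -1.6278°
y = sin Δλ · cos φ₂ = -0.010781
x = cos φ₁ sin φ₂ − sin φ₁ cos φ₂ cos Δλ = -0.004217
θ = atan2(y, x) = -111.3599° → 248.6401° (mod 360°)

248.6°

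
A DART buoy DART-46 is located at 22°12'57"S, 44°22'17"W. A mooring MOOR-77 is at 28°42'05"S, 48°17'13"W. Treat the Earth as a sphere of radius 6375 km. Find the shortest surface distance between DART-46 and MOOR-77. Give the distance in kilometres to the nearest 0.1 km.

821.7 km

DART-46: φ = -22.21583°, λ = -44.37139°
MOOR-77: φ = -28.70139°, λ = -48.28694°
Δφ = -6.4856°,  Δλ = -3.9156°
a = sin²(Δφ/2) + cos φ₁ cos φ₂ sin²(Δλ/2) = 0.004148
c = 2·arcsin(√a) = 0.128892 rad = 7.3850°
d = R·c = 6375 × 0.128892 = 821.7 km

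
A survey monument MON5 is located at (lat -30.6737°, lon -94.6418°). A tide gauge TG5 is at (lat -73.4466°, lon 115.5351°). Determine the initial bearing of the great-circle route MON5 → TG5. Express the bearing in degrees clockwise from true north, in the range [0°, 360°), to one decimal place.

188.6°

Δλ = -149.8231°
y = sin Δλ · cos φ₂ = -0.143216
x = cos φ₁ sin φ₂ − sin φ₁ cos φ₂ cos Δλ = -0.950088
θ = atan2(y, x) = -171.4278° → 188.5722° (mod 360°)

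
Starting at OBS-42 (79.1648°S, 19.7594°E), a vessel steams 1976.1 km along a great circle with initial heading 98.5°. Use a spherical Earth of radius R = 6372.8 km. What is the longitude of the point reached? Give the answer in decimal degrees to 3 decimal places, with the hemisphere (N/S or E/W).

85.703°E

δ = d/R = 1976.1/6372.8 = 0.310083 rad
φ₂ = arcsin(sin φ₁ cos δ + cos φ₁ sin δ cos θ)
   = arcsin(-0.98217·0.95231 + 0.18798·0.30514·-0.14781) = -70.70137°
λ₂ = λ₁ + atan2(sin θ sin δ cos φ₁, cos δ − sin φ₁ sin φ₂) = 85.70283°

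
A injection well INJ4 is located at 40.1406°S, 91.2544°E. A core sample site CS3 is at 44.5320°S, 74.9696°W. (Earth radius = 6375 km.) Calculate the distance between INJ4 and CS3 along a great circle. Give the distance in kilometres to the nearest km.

10506 km

Δφ = -4.3914°,  Δλ = -166.2240°
a = sin²(Δφ/2) + cos φ₁ cos φ₂ sin²(Δλ/2) = 0.538585
c = 2·arcsin(√a) = 1.648044 rad = 94.4260°
d = R·c = 6375 × 1.648044 = 10506.3 km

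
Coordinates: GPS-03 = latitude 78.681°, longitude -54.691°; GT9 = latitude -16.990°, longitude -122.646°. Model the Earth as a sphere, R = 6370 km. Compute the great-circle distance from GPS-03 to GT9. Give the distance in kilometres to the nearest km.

11393 km

Δφ = -95.6710°,  Δλ = -67.9550°
a = sin²(Δφ/2) + cos φ₁ cos φ₂ sin²(Δλ/2) = 0.608035
c = 2·arcsin(√a) = 1.788583 rad = 102.4783°
d = R·c = 6370 × 1.788583 = 11393.3 km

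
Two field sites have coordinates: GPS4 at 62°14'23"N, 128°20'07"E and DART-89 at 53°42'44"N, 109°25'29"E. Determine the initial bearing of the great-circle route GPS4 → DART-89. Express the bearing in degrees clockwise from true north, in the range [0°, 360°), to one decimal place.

GPS4: φ = +62.23972°, λ = +128.33528°
DART-89: φ = +53.71222°, λ = +109.42472°
Δλ = -18.9106°
y = sin Δλ · cos φ₂ = -0.191811
x = cos φ₁ sin φ₂ − sin φ₁ cos φ₂ cos Δλ = -0.120017
θ = atan2(y, x) = -122.0343° → 237.9657° (mod 360°)

238.0°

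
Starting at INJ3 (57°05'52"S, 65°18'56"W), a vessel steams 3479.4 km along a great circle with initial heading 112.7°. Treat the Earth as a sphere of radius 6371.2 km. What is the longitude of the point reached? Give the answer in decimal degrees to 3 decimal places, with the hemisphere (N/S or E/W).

7.015°W

INJ3: φ = -57.09778°, λ = -65.31556°
δ = d/R = 3479.4/6371.2 = 0.546114 rad
φ₂ = arcsin(sin φ₁ cos δ + cos φ₁ sin δ cos θ)
   = arcsin(-0.83960·0.85455 + 0.54321·0.51937·-0.38591) = -55.72586°
λ₂ = λ₁ + atan2(sin θ sin δ cos φ₁, cos δ − sin φ₁ sin φ₂) = -7.01520°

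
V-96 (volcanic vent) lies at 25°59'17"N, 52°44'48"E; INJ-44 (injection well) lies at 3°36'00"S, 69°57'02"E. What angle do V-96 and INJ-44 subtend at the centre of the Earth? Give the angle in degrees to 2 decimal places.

33.96°

V-96: φ = +25.98806°, λ = +52.74667°
INJ-44: φ = -3.60000°, λ = +69.95056°
Δφ = -29.5881°,  Δλ = 17.2039°
a = sin²(Δφ/2) + cos φ₁ cos φ₂ sin²(Δλ/2) = 0.085270
c = 2·arcsin(√a) = 0.592657 rad = 33.9567°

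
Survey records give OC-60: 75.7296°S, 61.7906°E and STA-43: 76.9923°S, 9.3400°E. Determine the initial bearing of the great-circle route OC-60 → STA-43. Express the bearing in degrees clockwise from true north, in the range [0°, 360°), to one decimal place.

239.0°

Δλ = -52.4506°
y = sin Δλ · cos φ₂ = -0.178451
x = cos φ₁ sin φ₂ − sin φ₁ cos φ₂ cos Δλ = -0.107231
θ = atan2(y, x) = -121.0015° → 238.9985° (mod 360°)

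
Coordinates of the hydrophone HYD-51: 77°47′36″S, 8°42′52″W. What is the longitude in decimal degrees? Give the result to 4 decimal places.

8.7144°W

8° + 42′/60 + 52″/3600 = 8 + 0.70000 + 0.01444 = 8.7144°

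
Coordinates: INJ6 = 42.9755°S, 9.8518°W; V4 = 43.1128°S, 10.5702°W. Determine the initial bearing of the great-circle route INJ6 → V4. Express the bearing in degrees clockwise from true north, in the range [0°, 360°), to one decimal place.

255.1°

Δλ = -0.7184°
y = sin Δλ · cos φ₂ = -0.009153
x = cos φ₁ sin φ₂ − sin φ₁ cos φ₂ cos Δλ = -0.002435
θ = atan2(y, x) = -104.9002° → 255.0998° (mod 360°)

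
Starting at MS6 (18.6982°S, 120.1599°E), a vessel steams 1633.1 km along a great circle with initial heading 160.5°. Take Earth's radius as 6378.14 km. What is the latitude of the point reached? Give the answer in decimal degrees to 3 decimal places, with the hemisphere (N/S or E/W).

32.430°S

δ = d/R = 1633.1/6378.14 = 0.256046 rad
φ₂ = arcsin(sin φ₁ cos δ + cos φ₁ sin δ cos θ)
   = arcsin(-0.32058·0.96740 + 0.94722·0.25326·-0.94264) = -32.42961°
λ₂ = λ₁ + atan2(sin θ sin δ cos φ₁, cos δ − sin φ₁ sin φ₂) = 125.90822°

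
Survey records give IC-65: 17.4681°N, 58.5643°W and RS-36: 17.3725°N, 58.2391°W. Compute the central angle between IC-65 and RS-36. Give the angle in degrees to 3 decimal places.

0.325°

Δφ = -0.0956°,  Δλ = 0.3252°
a = sin²(Δφ/2) + cos φ₁ cos φ₂ sin²(Δλ/2) = 0.000008
c = 2·arcsin(√a) = 0.005667 rad = 0.3247°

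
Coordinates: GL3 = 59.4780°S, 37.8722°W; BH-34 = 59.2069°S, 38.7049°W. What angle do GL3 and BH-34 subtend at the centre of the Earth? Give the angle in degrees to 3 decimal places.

0.504°

Δφ = 0.2711°,  Δλ = -0.8327°
a = sin²(Δφ/2) + cos φ₁ cos φ₂ sin²(Δλ/2) = 0.000019
c = 2·arcsin(√a) = 0.008792 rad = 0.5038°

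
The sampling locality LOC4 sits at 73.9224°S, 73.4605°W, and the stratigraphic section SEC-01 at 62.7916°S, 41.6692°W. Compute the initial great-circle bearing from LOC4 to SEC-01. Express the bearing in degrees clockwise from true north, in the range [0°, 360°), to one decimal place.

Δλ = 31.7913°
y = sin Δλ · cos φ₂ = 0.240880
x = cos φ₁ sin φ₂ − sin φ₁ cos φ₂ cos Δλ = 0.127136
θ = atan2(y, x) = 62.1751° → 62.1751° (mod 360°)

62.2°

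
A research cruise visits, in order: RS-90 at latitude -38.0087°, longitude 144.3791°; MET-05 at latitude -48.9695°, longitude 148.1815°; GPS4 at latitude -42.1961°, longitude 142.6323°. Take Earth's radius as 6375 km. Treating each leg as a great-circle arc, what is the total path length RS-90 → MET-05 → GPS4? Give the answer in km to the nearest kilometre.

2125 km

RS-90→MET-05: c = 0.197201 rad, d = 1257.15 km
MET-05→GPS4: c = 0.136185 rad, d = 868.18 km
Total = 1257.15 + 868.18 = 2125.33 km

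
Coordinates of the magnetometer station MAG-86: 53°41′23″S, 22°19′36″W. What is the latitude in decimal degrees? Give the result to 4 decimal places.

53° + 41′/60 + 23″/3600 = 53 + 0.68333 + 0.00639 = 53.6897°

53.6897°S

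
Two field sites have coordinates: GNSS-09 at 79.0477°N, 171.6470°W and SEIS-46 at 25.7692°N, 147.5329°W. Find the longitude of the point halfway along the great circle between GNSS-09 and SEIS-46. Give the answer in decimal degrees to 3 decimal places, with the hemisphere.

Bx = cos φ₂ cos Δλ = 0.821965,  By = cos φ₂ sin Δλ = 0.367925
φₘ = atan2(sin φ₁ + sin φ₂, √((cos φ₁ + Bx)² + By²)) = 52.76001°
λₘ = λ₁ + atan2(By, cos φ₁ + Bx) = -151.66683°

151.667°W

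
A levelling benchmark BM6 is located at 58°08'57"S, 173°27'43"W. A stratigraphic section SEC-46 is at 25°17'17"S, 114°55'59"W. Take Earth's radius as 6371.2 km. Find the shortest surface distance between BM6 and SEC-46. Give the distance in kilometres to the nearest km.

BM6: φ = -58.14917°, λ = -173.46194°
SEC-46: φ = -25.28806°, λ = -114.93306°
Δφ = 32.8611°,  Δλ = 58.5289°
a = sin²(Δφ/2) + cos φ₁ cos φ₂ sin²(Δλ/2) = 0.194026
c = 2·arcsin(√a) = 0.912275 rad = 52.2695°
d = R·c = 6371.2 × 0.912275 = 5812.3 km

5812 km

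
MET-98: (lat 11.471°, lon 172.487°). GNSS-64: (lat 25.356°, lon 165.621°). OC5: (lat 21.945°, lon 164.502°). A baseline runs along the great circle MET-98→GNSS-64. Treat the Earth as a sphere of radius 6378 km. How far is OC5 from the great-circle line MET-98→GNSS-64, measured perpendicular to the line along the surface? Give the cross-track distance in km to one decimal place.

271.6 km

δ₁₃ = central angle MET-98→OC5 = 0.226207 rad  (haversine)
θ₁₃ = bearing MET-98→OC5 = 324.936°,  θ₁₂ = bearing MET-98→GNSS-64 = 335.878°
dₓₜ = R·arcsin(sin δ₁₃ · sin(θ₁₃ − θ₁₂)) = 6378·arcsin(0.22428·sin(-10.942°)) = -271.620 km
|dₓₜ| = 271.620 km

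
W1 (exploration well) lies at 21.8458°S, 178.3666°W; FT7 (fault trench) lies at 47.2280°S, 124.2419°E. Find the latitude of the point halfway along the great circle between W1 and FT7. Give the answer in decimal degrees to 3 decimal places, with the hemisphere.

38.018°S

Bx = cos φ₂ cos Δλ = 0.365955,  By = cos φ₂ sin Δλ = -0.572041
φₘ = atan2(sin φ₁ + sin φ₂, √((cos φ₁ + Bx)² + By²)) = -38.01771°
λₘ = λ₁ + atan2(By, cos φ₁ + Bx) = 157.78689°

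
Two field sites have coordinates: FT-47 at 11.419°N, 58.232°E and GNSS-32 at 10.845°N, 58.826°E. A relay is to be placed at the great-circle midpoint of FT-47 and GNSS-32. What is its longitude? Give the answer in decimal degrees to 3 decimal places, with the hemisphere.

58.529°E

Bx = cos φ₂ cos Δλ = 0.982087,  By = cos φ₂ sin Δλ = 0.010182
φₘ = atan2(sin φ₁ + sin φ₂, √((cos φ₁ + Bx)² + By²)) = 11.13215°
λₘ = λ₁ + atan2(By, cos φ₁ + Bx) = 58.52929°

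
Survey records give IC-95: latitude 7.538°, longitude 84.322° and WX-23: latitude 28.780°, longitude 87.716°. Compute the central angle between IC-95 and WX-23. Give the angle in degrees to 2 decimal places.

Δφ = 21.2420°,  Δλ = 3.3940°
a = sin²(Δφ/2) + cos φ₁ cos φ₂ sin²(Δλ/2) = 0.034733
c = 2·arcsin(√a) = 0.374927 rad = 21.4817°

21.48°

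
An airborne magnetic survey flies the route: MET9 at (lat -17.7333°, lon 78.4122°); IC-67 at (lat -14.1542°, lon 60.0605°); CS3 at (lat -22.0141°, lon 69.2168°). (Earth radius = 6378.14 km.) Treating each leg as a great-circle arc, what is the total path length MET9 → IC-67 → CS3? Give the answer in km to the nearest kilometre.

MET9→IC-67: c = 0.314088 rad, d = 2003.30 km
IC-67→CS3: c = 0.204557 rad, d = 1304.70 km
Total = 2003.30 + 1304.70 = 3307.99 km

3308 km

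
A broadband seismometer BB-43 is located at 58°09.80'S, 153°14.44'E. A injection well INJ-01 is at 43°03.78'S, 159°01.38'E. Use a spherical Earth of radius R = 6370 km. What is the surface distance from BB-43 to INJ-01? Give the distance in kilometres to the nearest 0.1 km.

BB-43: φ = -58.16333°, λ = +153.24067°
INJ-01: φ = -43.06300°, λ = +159.02300°
Δφ = 15.1003°,  Δλ = 5.7823°
a = sin²(Δφ/2) + cos φ₁ cos φ₂ sin²(Δλ/2) = 0.018245
c = 2·arcsin(√a) = 0.270976 rad = 15.5258°
d = R·c = 6370 × 0.270976 = 1726.1 km

1726.1 km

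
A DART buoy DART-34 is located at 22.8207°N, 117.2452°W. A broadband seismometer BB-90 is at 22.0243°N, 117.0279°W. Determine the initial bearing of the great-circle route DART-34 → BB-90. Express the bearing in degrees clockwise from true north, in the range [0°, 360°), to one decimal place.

165.8°

Δλ = 0.2173°
y = sin Δλ · cos φ₂ = 0.003516
x = cos φ₁ sin φ₂ − sin φ₁ cos φ₂ cos Δλ = -0.013897
θ = atan2(y, x) = 165.8023° → 165.8023° (mod 360°)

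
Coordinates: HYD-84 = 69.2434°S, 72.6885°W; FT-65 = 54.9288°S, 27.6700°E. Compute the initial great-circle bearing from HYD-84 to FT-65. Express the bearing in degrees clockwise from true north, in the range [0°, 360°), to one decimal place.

Δλ = 100.3585°
y = sin Δλ · cos φ₂ = 0.565229
x = cos φ₁ sin φ₂ − sin φ₁ cos φ₂ cos Δλ = -0.386664
θ = atan2(y, x) = 124.3754° → 124.3754° (mod 360°)

124.4°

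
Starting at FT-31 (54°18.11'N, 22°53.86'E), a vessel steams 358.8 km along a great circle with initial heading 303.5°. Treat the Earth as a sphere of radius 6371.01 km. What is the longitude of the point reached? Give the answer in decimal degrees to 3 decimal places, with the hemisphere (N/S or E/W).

FT-31: φ = +54.30183°, λ = +22.89767°
δ = d/R = 358.8/6371.01 = 0.056318 rad
φ₂ = arcsin(sin φ₁ cos δ + cos φ₁ sin δ cos θ)
   = arcsin(0.81210·0.99841 + 0.58352·0.05629·0.55194) = 55.99031°
λ₂ = λ₁ + atan2(sin θ sin δ cos φ₁, cos δ − sin φ₁ sin φ₂) = 18.08391°

18.084°E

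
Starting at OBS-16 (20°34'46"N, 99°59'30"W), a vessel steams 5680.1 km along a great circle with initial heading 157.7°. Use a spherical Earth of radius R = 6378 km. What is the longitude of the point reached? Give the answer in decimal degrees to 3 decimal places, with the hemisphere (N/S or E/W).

80.676°W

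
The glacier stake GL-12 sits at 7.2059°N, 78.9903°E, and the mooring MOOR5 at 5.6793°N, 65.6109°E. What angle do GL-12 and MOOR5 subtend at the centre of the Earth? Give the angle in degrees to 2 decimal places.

Δφ = -1.5266°,  Δλ = -13.3794°
a = sin²(Δφ/2) + cos φ₁ cos φ₂ sin²(Δλ/2) = 0.013575
c = 2·arcsin(√a) = 0.233551 rad = 13.3815°

13.38°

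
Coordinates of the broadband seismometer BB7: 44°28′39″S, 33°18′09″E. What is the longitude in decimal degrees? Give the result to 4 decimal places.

33° + 18′/60 + 9″/3600 = 33 + 0.30000 + 0.00250 = 33.3025°

33.3025°E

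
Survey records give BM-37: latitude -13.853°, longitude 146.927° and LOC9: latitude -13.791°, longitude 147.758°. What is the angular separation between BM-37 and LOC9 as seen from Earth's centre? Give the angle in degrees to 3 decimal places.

0.809°

Δφ = 0.0620°,  Δλ = 0.8310°
a = sin²(Δφ/2) + cos φ₁ cos φ₂ sin²(Δλ/2) = 0.000050
c = 2·arcsin(√a) = 0.014125 rad = 0.8093°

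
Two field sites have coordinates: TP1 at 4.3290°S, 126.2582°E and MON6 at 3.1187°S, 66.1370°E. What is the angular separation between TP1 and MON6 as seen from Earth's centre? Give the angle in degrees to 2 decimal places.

59.99°

Δφ = 1.2103°,  Δλ = -60.1212°
a = sin²(Δφ/2) + cos φ₁ cos φ₂ sin²(Δλ/2) = 0.249942
c = 2·arcsin(√a) = 1.047063 rad = 59.9923°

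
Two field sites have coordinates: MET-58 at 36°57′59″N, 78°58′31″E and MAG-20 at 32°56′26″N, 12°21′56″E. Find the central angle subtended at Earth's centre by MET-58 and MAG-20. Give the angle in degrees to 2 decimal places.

53.62°

MET-58: φ = +36.96639°, λ = +78.97528°
MAG-20: φ = +32.94056°, λ = +12.36556°
Δφ = -4.0258°,  Δλ = -66.6097°
a = sin²(Δφ/2) + cos φ₁ cos φ₂ sin²(Δλ/2) = 0.203404
c = 2·arcsin(√a) = 0.935778 rad = 53.6161°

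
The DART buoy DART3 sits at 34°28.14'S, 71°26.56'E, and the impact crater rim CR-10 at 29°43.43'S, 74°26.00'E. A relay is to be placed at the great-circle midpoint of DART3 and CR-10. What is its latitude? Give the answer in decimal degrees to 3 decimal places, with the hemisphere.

DART3: φ = -34.46900°, λ = +71.44267°
CR-10: φ = -29.72383°, λ = +74.43333°
Bx = cos φ₂ cos Δλ = 0.867243,  By = cos φ₂ sin Δλ = 0.045309
φₘ = atan2(sin φ₁ + sin φ₂, √((cos φ₁ + Bx)² + By²)) = -32.10520°
λₘ = λ₁ + atan2(By, cos φ₁ + Bx) = 72.97687°

32.105°S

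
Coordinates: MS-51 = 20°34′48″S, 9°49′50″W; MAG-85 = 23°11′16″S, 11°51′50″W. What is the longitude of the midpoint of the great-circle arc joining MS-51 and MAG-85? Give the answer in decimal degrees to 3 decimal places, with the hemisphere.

10.838°W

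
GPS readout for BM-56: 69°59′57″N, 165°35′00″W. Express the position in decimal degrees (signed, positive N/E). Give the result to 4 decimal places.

+69.9992°, -165.5833°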